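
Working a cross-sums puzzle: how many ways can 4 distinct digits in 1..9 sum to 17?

9

4 distinct digits from 1–9 sum between 10 and 30.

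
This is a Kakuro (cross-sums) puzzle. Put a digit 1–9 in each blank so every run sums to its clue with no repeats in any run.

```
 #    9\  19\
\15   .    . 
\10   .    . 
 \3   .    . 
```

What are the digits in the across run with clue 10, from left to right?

2 8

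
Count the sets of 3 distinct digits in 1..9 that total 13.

7

3 distinct digits from 1–9 sum between 6 and 24.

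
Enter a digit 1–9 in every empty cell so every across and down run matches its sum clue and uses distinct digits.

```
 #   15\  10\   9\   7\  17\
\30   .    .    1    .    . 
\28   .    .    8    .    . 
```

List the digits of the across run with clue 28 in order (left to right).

6 3 8 2 9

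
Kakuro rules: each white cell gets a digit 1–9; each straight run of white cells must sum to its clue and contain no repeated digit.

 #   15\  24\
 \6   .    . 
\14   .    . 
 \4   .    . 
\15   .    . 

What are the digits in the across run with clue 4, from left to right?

4 in 2 cells must be {1,3}.
Nothing is forced directly, so branch on R3C2, whose candidates are 1 or 3. If R3C2 = 1: then R1C2 would have to be in {1,2,4,5} for the 6 across but in {6,8,9} for the 24 down — contradiction. So R3C2 = 3.
R3C1 = 4 − 3 = 1 completes the 4 across.
Nothing is forced directly, so branch on R1C2, whose candidates are 4 or 5. If R1C2 = 5: then R1C1 would have to be in {1} for the 6 across but in {2,3,4,5,6,7,8,9} for the 15 down — contradiction. So R1C2 = 4.
R1C1 = 6 − 4 = 2 completes the 6 across.

1 3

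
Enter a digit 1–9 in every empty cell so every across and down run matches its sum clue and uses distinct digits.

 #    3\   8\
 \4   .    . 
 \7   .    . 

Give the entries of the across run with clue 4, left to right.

1 3

4 in 2 cells must be {1,3}; 3 in 2 cells must be {1,2}.
The 4 across and the 3 down share only 1, so R1C1 = 1.
R1C2 = 4 − 1 = 3 completes the 4 across.
R2C1 = 3 − 1 = 2 completes the 3 down.
R2C2 = 7 − 2 = 5 completes the 7 across.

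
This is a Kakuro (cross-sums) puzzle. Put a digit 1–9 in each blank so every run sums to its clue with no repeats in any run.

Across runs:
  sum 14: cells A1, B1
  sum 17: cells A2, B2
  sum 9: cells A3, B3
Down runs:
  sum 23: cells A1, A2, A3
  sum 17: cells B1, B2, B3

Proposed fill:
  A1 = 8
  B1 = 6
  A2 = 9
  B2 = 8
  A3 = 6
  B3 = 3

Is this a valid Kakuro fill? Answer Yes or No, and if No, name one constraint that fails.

Yes

Across: 8+6=14; 9+8=17; 6+3=9. Down: 8+9+6=23; 6+8+3=17. No digit repeats within any run.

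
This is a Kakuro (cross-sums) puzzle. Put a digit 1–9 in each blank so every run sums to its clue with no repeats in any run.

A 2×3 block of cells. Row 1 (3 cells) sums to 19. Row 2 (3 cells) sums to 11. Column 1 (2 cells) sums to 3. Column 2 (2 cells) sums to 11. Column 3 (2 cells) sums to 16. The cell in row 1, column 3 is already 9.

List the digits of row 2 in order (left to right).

1, 3, 7

3 in 2 cells must be {1,2}; 16 in 2 cells must be {7,9}.
Given what's placed, (1,1) must be 2 to fit the 19 across and 3 down.
(1,2) = 19 − 11 = 8 completes the 19 across.
(2,1) = 3 − 2 = 1 completes the 3 down.
(2,2) = 11 − 8 = 3 completes the 11 down.
(2,3) = 11 − 4 = 7 completes the 11 across.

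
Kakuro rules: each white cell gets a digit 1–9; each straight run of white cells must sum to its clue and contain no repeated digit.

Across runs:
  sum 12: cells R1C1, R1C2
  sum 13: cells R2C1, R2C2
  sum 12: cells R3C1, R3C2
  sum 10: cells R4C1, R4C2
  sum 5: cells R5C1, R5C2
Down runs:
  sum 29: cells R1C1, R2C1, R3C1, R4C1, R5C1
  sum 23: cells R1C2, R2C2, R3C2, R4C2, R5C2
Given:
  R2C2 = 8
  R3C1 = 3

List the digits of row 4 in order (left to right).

R2C1 = 13 − 8 = 5 completes the 13 across.
R3C2 = 12 − 3 = 9 completes the 12 across.
Given what's placed, R5C1 must be 4 to fit the 5 across and 29 down.
R5C2 = 5 − 4 = 1 completes the 5 across.
Given what's placed, R1C2 must be 3 to fit the 12 across and 23 down.
R4C2 = 23 − 21 = 2 completes the 23 down.
R1C1 = 12 − 3 = 9 completes the 12 across.
R4C1 = 10 − 2 = 8 completes the 10 across.

8, 2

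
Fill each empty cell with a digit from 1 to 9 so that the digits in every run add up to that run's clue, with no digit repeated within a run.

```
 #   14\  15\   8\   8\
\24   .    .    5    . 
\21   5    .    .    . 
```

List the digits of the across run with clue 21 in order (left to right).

5, 7, 3, 6

R1C1 = 14 − 5 = 9 completes the 14 down.
R2C3 = 8 − 5 = 3 completes the 8 down.
Nothing is forced directly, so branch on R2C4, whose candidates are 6 or 7. If R2C4 = 7: then R1C4 would have to be in {2,3,4,6,7,8} for the 24 across but in {1} for the 8 down — contradiction. So R2C4 = 6.
R1C4 = 8 − 6 = 2 completes the 8 down.
R2C2 = 21 − 14 = 7 completes the 21 across.
R1C2 = 24 − 16 = 8 completes the 24 across.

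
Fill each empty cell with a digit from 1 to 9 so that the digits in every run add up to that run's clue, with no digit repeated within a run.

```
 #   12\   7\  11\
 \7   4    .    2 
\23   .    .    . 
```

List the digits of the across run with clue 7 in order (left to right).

4, 1, 2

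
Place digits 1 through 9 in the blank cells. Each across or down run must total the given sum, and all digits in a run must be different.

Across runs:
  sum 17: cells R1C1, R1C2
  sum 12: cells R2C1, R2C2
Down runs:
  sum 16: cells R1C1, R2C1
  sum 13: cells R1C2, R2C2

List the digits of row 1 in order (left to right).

9, 8

17 in 2 cells must be {8,9}; 16 in 2 cells must be {7,9}.
The 17 across and the 16 down share only 9, so R1C1 = 9.
R1C2 = 17 − 9 = 8 completes the 17 across.
R2C1 = 16 − 9 = 7 completes the 16 down.
R2C2 = 12 − 7 = 5 completes the 12 across.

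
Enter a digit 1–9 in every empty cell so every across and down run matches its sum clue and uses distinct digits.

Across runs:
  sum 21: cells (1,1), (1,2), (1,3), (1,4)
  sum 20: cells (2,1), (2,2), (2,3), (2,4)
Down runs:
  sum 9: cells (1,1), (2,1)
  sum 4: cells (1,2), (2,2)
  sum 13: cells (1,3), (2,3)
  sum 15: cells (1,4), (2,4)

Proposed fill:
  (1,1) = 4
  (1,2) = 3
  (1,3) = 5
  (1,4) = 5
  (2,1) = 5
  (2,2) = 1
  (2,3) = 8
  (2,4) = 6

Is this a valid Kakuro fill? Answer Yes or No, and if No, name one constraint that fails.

No — the down run (1,4)–(2,4) sums to 11, not 15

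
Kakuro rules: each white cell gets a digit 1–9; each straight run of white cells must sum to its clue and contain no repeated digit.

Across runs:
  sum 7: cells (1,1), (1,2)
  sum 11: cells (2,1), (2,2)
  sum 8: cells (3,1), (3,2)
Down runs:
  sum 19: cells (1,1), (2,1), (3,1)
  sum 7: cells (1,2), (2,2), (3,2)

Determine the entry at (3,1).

7

7 in 3 cells must be {1,2,4}.
Nothing is forced directly, so branch on (2,2), whose candidates are 2 or 4. If (2,2) = 4: that forces (2,1) = 7, (3,1) = 3, after which (3,2) would have to be in {5} for the 8 across but in {1,2} for the 7 down — contradiction. So (2,2) = 2.
(2,1) = 11 − 2 = 9 completes the 11 across.
Given what's placed, (3,2) must be 1 to fit the 8 across and 7 down.
(1,2) = 7 − 3 = 4 completes the 7 down.
(3,1) = 8 − 1 = 7 completes the 8 across.
(1,1) = 7 − 4 = 3 completes the 7 across.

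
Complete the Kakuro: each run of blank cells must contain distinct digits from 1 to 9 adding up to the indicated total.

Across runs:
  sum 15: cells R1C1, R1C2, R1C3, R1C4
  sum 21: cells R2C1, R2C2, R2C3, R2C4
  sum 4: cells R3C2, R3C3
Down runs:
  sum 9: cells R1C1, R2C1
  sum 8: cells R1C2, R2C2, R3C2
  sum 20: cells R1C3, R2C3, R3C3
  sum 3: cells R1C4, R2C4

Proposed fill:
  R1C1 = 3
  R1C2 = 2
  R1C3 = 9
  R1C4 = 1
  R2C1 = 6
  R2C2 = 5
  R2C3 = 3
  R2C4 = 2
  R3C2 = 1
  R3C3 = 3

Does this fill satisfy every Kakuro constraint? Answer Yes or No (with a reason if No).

No — the across run R2C1–R2C4 sums to 16, not 21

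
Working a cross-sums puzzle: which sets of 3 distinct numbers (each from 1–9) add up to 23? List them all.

3 distinct digits from 1–9 sum between 6 and 24.
Only one set works: {6,8,9}.

{6,8,9}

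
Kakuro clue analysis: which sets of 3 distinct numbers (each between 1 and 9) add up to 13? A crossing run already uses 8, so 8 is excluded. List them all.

3 distinct digits from 1–9 sum between 6 and 24.
Dropping sets that contain 8.

{1,3,9}; {1,5,7}; {2,4,7}; {2,5,6}; {3,4,6}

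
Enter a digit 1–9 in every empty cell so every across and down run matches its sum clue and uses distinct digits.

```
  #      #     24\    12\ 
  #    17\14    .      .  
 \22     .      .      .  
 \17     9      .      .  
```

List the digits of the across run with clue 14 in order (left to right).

8 6

17 in 2 cells must be {8,9}; 24 in 3 cells must be {7,8,9}.
R2C1 = 17 − 9 = 8 completes the 17 down.
Given what's placed, R2C2 must be 9 to fit the 22 across and 24 down.
R2C3 = 22 − 17 = 5 completes the 22 across.
R3C2 = 7: the only remaining digit allowed by both the 17 across and the 24 down.
R3C3 = 17 − 16 = 1 completes the 17 across.
R1C2 = 24 − 16 = 8 completes the 24 down.
R1C3 = 14 − 8 = 6 completes the 14 across.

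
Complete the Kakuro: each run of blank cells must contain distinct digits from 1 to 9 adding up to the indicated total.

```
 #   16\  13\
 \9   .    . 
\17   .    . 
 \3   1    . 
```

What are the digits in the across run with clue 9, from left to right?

17 in 2 cells must be {8,9}; 3 in 2 cells must be {1,2}.
R3C2 = 3 − 1 = 2 completes the 3 across.
Given what's placed, R2C2 must be 8 to fit the 17 across and 13 down.
R1C2 = 13 − 10 = 3 completes the 13 down.
R2C1 = 17 − 8 = 9 completes the 17 across.
R1C1 = 9 − 3 = 6 completes the 9 across.

6, 3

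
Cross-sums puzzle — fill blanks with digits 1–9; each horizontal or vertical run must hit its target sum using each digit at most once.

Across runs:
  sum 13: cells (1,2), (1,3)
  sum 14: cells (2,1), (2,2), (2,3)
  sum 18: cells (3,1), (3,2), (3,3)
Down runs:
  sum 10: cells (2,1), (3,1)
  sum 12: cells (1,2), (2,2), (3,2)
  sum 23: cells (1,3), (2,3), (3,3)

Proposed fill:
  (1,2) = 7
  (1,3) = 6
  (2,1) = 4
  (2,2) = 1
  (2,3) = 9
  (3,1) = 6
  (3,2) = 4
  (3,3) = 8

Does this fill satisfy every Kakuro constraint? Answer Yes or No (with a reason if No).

Across: 7+6=13; 4+1+9=14; 6+4+8=18. Down: 4+6=10; 7+1+4=12; 6+9+8=23. No digit repeats within any run.

Yes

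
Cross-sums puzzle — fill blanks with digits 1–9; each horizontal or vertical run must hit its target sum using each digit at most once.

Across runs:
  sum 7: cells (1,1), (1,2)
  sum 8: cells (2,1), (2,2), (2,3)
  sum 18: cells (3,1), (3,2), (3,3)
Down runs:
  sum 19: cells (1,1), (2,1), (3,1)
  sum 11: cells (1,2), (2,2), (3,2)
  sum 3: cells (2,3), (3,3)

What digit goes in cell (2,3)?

3 in 2 cells must be {1,2}.
Nothing is forced directly, so branch on (2,3), whose candidates are 1 or 2. If (2,3) = 2: that forces (2,1) = 5, (2,2) = 1, (3,3) = 1, (1,1) = 6, after which (1,2) would have to be in {1} for the 7 across but in {2,3,4,6,7,8} for the 11 down — contradiction. So (2,3) = 1.

1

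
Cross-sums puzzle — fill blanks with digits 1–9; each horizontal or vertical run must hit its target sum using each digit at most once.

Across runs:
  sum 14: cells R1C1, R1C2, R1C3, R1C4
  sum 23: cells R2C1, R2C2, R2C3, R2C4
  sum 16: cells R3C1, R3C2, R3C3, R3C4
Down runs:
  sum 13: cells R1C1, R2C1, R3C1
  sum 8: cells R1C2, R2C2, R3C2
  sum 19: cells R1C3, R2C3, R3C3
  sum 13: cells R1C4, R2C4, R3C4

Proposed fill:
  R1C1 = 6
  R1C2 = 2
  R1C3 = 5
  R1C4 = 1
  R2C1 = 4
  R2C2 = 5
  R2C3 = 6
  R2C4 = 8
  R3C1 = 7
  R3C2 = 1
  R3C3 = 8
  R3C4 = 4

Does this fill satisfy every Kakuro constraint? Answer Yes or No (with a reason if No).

No — the across run R3C1–R3C4 sums to 20, not 16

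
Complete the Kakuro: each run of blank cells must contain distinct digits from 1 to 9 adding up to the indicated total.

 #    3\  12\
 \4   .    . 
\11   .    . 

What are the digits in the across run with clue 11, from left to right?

4 in 2 cells must be {1,3}; 3 in 2 cells must be {1,2}.
The 4 across and the 3 down share only 1, so R1C1 = 1.
R1C2 = 4 − 1 = 3 completes the 4 across.
R2C1 = 3 − 1 = 2 completes the 3 down.
R2C2 = 11 − 2 = 9 completes the 11 across.

2, 9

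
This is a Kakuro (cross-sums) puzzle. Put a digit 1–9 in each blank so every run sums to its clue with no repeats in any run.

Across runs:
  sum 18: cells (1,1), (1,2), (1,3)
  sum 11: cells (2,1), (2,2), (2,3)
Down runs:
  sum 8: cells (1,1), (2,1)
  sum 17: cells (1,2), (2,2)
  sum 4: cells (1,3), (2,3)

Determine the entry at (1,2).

17 in 2 cells must be {8,9}; 4 in 2 cells must be {1,3}.
The 11 across and the 17 down share only 8, so (2,2) = 8.
Given what's placed, (2,3) must be 1 to fit the 11 across and 4 down.
(1,2) = 17 − 8 = 9 completes the 17 down.
(1,3) = 4 − 1 = 3 completes the 4 down.
(2,1) = 11 − 9 = 2 completes the 11 across.
(1,1) = 18 − 12 = 6 completes the 18 across.

9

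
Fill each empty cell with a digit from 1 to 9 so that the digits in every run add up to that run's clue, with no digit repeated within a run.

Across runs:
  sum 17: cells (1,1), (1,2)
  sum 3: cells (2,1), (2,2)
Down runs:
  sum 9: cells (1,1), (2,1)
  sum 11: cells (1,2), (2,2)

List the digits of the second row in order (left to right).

17 in 2 cells must be {8,9}; 3 in 2 cells must be {1,2}.
The 17 across and the 9 down share only 8, so (1,1) = 8.
(1,2) = 17 − 8 = 9 completes the 17 across.
(2,1) = 9 − 8 = 1 completes the 9 down.
(2,2) = 3 − 1 = 2 completes the 3 across.

1 2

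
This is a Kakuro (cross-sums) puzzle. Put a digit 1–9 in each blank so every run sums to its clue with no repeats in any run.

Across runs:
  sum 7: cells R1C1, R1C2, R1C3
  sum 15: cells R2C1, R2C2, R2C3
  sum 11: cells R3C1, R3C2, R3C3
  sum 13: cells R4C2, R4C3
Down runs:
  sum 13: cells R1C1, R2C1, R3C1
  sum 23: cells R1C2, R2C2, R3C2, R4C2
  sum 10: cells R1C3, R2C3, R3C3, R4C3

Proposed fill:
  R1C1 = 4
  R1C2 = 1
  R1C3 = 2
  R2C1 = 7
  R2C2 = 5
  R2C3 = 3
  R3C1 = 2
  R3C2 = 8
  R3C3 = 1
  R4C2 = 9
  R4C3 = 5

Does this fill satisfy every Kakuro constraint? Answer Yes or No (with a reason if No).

No — the across run R4C2–R4C3 sums to 14, not 13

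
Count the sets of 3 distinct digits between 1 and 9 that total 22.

2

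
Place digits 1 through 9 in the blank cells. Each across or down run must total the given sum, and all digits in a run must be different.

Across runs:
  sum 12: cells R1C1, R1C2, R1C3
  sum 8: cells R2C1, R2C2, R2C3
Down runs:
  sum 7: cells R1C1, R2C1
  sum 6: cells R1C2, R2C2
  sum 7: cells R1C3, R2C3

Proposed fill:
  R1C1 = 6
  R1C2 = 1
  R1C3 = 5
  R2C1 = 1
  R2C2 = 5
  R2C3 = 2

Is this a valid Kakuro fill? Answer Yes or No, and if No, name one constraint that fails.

Across: 6+1+5=12; 1+5+2=8. Down: 6+1=7; 1+5=6; 5+2=7. No digit repeats within any run.

Yes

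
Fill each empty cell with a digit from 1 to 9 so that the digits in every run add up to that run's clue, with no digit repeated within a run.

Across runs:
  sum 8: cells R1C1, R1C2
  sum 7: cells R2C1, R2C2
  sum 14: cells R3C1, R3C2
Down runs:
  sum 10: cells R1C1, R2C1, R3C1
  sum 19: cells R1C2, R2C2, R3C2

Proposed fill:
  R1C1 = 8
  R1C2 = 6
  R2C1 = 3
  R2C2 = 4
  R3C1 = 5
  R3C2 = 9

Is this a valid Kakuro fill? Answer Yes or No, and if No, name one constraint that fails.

No — the across run R1C1–R1C2 sums to 14, not 8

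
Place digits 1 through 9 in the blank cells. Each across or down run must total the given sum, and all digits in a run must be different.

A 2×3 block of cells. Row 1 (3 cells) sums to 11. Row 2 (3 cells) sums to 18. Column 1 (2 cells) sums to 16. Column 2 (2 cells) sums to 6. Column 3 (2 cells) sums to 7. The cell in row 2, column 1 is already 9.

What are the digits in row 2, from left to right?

16 in 2 cells must be {7,9}.
(1,1) = 16 − 9 = 7 completes the 16 down.
Given what's placed, (1,2) must be 1 to fit the 11 across and 6 down.
(1,3) = 11 − 8 = 3 completes the 11 across.
(2,2) = 6 − 1 = 5 completes the 6 down.
(2,3) = 18 − 14 = 4 completes the 18 across.

9 5 4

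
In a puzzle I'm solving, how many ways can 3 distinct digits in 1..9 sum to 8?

3 distinct digits from 1–9 sum between 6 and 24.
Enumerating: {1,2,5}, {1,3,4}.

2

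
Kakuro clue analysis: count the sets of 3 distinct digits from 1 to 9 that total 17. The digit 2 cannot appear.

3 distinct digits from 1–9 sum between 6 and 24.
Dropping sets that contain 2.
Enumerating: {1,7,9}, {3,5,9}, {3,6,8}, {4,5,8}, {4,6,7}.

5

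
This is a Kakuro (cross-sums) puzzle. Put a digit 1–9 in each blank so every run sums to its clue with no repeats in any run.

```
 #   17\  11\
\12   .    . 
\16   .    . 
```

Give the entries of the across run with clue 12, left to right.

16 in 2 cells must be {7,9}; 17 in 2 cells must be {8,9}.
The 16 across and the 17 down share only 9, so R2C1 = 9.
R2C2 = 16 − 9 = 7 completes the 16 across.
R1C1 = 17 − 9 = 8 completes the 17 down.
R1C2 = 12 − 8 = 4 completes the 12 across.

8, 4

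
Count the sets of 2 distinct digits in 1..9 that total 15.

2 distinct digits from 1–9 sum between 3 and 17.
Enumerating: {6,9}, {7,8}.

2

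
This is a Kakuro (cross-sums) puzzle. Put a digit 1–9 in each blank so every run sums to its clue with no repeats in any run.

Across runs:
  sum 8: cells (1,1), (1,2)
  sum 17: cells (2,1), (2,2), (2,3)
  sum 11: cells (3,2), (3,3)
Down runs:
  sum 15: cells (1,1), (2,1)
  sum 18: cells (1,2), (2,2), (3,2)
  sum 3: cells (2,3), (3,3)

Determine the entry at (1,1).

6

3 in 2 cells must be {1,2}.
The 11 across and the 3 down share only 2, so (3,3) = 2.
(2,3) = 3 − 2 = 1 completes the 3 down.
(3,2) = 11 − 2 = 9 completes the 11 across.
(2,2) = 7: the only remaining digit allowed by both the 17 across and the 18 down.
(1,2) = 18 − 16 = 2 completes the 18 down.
(2,1) = 17 − 8 = 9 completes the 17 across.
(1,1) = 8 − 2 = 6 completes the 8 across.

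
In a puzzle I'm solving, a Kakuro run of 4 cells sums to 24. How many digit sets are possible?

4 distinct digits from 1–9 sum between 10 and 30.

8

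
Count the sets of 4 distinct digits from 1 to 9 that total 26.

4 distinct digits from 1–9 sum between 10 and 30.
Enumerating: {2,7,8,9}, {3,6,8,9}, {4,5,8,9}, {4,6,7,9}, {5,6,7,8}.

5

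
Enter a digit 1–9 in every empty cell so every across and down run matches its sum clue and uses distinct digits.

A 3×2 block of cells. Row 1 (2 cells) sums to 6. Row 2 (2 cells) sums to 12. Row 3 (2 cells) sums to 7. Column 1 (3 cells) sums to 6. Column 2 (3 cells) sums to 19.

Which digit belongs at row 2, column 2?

6 in 3 cells must be {1,2,3}.
The 12 across and the 6 down share only 3, so (2,1) = 3.
(2,2) = 12 − 3 = 9 completes the 12 across.
Nothing is forced directly, so branch on (1,1), whose candidates are 1 or 2. If (1,1) = 1: then (1,2) would have to be in {5} for the 6 across but in {2,3,4,6,7,8} for the 19 down — contradiction. So (1,1) = 2.
(1,2) = 6 − 2 = 4 completes the 6 across.
(3,1) = 6 − 5 = 1 completes the 6 down.
(3,2) = 7 − 1 = 6 completes the 7 across.

9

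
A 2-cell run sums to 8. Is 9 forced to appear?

Counterexample: {1,7} sums to 8 without using 9.

No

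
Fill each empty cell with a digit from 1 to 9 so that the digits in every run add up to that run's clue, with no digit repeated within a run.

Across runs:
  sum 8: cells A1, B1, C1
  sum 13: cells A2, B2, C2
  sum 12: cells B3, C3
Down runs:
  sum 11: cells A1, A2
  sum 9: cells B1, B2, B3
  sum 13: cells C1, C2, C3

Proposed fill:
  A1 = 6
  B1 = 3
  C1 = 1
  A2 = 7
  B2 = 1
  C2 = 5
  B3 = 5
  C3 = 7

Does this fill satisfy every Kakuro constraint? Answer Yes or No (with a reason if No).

No — the down run A1–A2 sums to 13, not 11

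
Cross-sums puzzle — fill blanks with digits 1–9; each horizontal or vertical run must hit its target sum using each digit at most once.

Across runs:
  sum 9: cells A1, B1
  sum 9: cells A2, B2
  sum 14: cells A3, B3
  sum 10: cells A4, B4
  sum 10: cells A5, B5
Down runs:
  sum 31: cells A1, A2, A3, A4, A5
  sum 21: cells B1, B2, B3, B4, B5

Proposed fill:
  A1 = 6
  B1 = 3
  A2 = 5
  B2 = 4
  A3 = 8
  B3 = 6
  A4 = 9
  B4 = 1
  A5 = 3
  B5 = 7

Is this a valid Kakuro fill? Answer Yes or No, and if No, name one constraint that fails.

Yes

Across: 6+3=9; 5+4=9; 8+6=14; 9+1=10; 3+7=10. Down: 6+5+8+9+3=31; 3+4+6+1+7=21. No digit repeats within any run.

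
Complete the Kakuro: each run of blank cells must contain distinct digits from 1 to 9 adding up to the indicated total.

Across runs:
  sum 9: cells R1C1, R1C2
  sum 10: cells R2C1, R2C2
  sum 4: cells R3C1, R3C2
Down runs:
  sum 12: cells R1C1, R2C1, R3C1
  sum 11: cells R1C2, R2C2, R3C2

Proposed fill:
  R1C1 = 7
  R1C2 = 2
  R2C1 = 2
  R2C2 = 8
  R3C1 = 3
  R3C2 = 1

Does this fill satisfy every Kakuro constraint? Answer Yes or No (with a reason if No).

Yes

Across: 7+2=9; 2+8=10; 3+1=4. Down: 7+2+3=12; 2+8+1=11. No digit repeats within any run.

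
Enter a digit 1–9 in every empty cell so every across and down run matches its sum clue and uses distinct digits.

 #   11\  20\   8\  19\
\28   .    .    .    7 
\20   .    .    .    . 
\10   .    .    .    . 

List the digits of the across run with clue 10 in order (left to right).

10 in 4 cells must be {1,2,3,4}.
Given what's placed, R1C3 must be 4 to fit the 28 across and 8 down.
Given what's placed, R1C1 must be 8 to fit the 28 across and 11 down.
R1C2 = 28 − 19 = 9 completes the 28 across.
Nothing is forced directly, so branch on R3C3, whose candidates are 1 or 3. If R3C3 = 3: that forces R2C3 = 1, R3C2 = 4, after which R3C4 would have to be in {1,2} for the 10 across but in {3,4,8,9} for the 19 down — contradiction. So R3C3 = 1.
R2C3 = 8 − 5 = 3 completes the 8 down.
Given what's placed, R3C1 must be 2 to fit the 10 across and 11 down.
R2C1 = 11 − 10 = 1 completes the 11 down.
Given what's placed, R2C2 must be 7 to fit the 20 across and 20 down.
R2C4 = 20 − 11 = 9 completes the 20 across.
R3C2 = 20 − 16 = 4 completes the 20 down.
R3C4 = 10 − 7 = 3 completes the 10 across.

2 4 1 3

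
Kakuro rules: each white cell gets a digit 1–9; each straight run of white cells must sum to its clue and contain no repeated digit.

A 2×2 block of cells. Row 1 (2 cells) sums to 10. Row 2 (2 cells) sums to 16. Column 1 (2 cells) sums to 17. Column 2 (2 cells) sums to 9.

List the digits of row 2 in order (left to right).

9 7

16 in 2 cells must be {7,9}; 17 in 2 cells must be {8,9}.
The 16 across and the 17 down share only 9, so (2,1) = 9.
(2,2) = 16 − 9 = 7 completes the 16 across.
(1,1) = 17 − 9 = 8 completes the 17 down.
(1,2) = 10 − 8 = 2 completes the 10 across.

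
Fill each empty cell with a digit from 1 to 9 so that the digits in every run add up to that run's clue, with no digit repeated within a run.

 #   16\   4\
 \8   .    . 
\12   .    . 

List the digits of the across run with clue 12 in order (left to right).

9, 3

16 in 2 cells must be {7,9}; 4 in 2 cells must be {1,3}.
The 8 across and the 16 down share only 7, so R1C1 = 7.
R1C2 = 8 − 7 = 1 completes the 8 across.
R2C1 = 16 − 7 = 9 completes the 16 down.
R2C2 = 12 − 9 = 3 completes the 12 across.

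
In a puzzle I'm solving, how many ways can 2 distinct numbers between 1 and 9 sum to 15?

2 distinct digits from 1–9 sum between 3 and 17.
Enumerating: {6,9}, {7,8}.

2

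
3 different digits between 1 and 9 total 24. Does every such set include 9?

Yes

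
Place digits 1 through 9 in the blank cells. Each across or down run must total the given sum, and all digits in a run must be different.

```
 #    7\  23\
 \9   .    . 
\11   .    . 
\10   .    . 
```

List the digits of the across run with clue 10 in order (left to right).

4 6

7 in 3 cells must be {1,2,4}; 23 in 3 cells must be {6,8,9}.
Nothing is forced directly, so branch on R1C2, whose candidates are 6 or 8. If R1C2 = 6: then R1C1 would have to be in {3} for the 9 across but in {1,2,4} for the 7 down — contradiction. So R1C2 = 8.
R1C1 = 9 − 8 = 1 completes the 9 across.
Nothing is forced directly, so branch on R2C1, whose candidates are 2 or 4. If R2C1 = 4: then R2C2 would have to be in {7} for the 11 across but in {6,9} for the 23 down — contradiction. So R2C1 = 2.
R2C2 = 11 − 2 = 9 completes the 11 across.
R3C1 = 7 − 3 = 4 completes the 7 down.
R3C2 = 10 − 4 = 6 completes the 10 across.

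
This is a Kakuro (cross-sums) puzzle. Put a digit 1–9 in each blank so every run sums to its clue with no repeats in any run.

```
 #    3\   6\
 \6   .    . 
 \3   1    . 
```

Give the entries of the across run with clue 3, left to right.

1 2

3 in 2 cells must be {1,2}.
R1C1 = 3 − 1 = 2 completes the 3 down.
R1C2 = 6 − 2 = 4 completes the 6 across.
R2C2 = 3 − 1 = 2 completes the 3 across.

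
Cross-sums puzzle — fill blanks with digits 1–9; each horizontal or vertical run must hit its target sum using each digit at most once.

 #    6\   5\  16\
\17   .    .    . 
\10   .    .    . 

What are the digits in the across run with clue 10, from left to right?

1 2 7

16 in 2 cells must be {7,9}.
The 10 across and the 16 down share only 7, so R2C3 = 7.
R1C3 = 16 − 7 = 9 completes the 16 down.
Nothing is forced directly, so branch on R2C1, whose candidates are 1 or 2. If R2C1 = 2: then R1C1 would have to be in {1,2,3,5,6,7} for the 17 across but in {4} for the 6 down — contradiction. So R2C1 = 1.
R1C1 = 6 − 1 = 5 completes the 6 down.
R1C2 = 17 − 14 = 3 completes the 17 across.
R2C2 = 10 − 8 = 2 completes the 10 across.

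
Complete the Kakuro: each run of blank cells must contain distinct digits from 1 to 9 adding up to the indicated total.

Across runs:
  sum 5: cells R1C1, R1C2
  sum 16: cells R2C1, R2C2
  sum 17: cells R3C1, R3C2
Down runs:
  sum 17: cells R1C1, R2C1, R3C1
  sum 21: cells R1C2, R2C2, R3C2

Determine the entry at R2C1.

7

16 in 2 cells must be {7,9}; 17 in 2 cells must be {8,9}.
The 5 across and the 21 down share only 4, so R1C2 = 4.
Given what's placed, R2C2 must be 9 to fit the 16 across and 21 down.
R3C2 = 21 − 13 = 8 completes the 21 down.
R1C1 = 5 − 4 = 1 completes the 5 across.
R2C1 = 16 − 9 = 7 completes the 16 across.
R3C1 = 17 − 8 = 9 completes the 17 across.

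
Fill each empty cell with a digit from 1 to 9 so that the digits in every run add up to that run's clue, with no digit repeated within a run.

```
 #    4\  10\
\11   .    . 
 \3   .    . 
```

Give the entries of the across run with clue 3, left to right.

3 in 2 cells must be {1,2}; 4 in 2 cells must be {1,3}.
The 11 across and the 4 down share only 3, so R1C1 = 3.
R1C2 = 11 − 3 = 8 completes the 11 across.
R2C1 = 4 − 3 = 1 completes the 4 down.
R2C2 = 3 − 1 = 2 completes the 3 across.

1 2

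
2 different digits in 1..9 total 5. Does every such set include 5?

No

Counterexample: {1,4} sums to 5 without using 5.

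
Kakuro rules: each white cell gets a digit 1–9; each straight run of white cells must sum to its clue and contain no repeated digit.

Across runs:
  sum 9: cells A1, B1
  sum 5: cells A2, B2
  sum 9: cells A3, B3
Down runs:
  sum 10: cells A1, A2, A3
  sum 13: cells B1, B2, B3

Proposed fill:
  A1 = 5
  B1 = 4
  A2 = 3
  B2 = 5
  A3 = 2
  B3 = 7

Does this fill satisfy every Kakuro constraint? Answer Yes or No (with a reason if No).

No — the down run B1–B3 sums to 16, not 13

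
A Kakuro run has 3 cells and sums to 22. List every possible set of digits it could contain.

{5,8,9}; {6,7,9}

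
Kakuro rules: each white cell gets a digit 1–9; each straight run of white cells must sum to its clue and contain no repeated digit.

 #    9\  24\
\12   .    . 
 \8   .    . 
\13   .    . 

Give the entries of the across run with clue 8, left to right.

24 in 3 cells must be {7,8,9}.
The 8 across and the 24 down share only 7, so R2C2 = 7.
R2C1 = 8 − 7 = 1 completes the 8 across.
Nothing is forced directly, so branch on R1C1, whose candidates are 3 or 5. If R1C1 = 5: then R1C2 would have to be in {7} for the 12 across but in {8,9} for the 24 down — contradiction. So R1C1 = 3.
R1C2 = 12 − 3 = 9 completes the 12 across.
R3C1 = 9 − 4 = 5 completes the 9 down.
R3C2 = 13 − 5 = 8 completes the 13 across.

1, 7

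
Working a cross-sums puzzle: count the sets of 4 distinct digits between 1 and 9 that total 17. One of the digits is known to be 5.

4 distinct digits from 1–9 sum between 10 and 30.
Keeping only sets containing 5.
Enumerating: {1,2,5,9}, {1,3,5,8}, {1,4,5,7}, {2,3,5,7}, {2,4,5,6}.

5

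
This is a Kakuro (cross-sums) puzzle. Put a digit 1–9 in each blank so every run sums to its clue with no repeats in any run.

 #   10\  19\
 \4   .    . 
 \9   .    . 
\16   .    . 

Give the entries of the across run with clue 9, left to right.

4 in 2 cells must be {1,3}; 16 in 2 cells must be {7,9}.
The 4 across and the 19 down share only 3, so R1C2 = 3.
Given what's placed, R2C2 must be 7 to fit the 9 across and 19 down.
R3C1 = 7: only digit in both the 16-across and 10-down candidate sets.
R3C2 = 16 − 7 = 9 completes the 16 across.
R1C1 = 4 − 3 = 1 completes the 4 across.
R2C1 = 9 − 7 = 2 completes the 9 across.

2 7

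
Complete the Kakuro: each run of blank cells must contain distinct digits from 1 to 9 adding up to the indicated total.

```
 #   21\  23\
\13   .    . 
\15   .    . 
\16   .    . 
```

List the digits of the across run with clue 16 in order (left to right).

16 in 2 cells must be {7,9}; 23 in 3 cells must be {6,8,9}.
The 16 across and the 23 down share only 9, so R3C2 = 9.
R3C1 = 16 − 9 = 7 completes the 16 across.
Nothing is forced directly, so branch on R1C2, whose candidates are 6 or 8. If R1C2 = 6: then R1C1 would have to be in {7} for the 13 across but in {5,6,8,9} for the 21 down — contradiction. So R1C2 = 8.
R1C1 = 13 − 8 = 5 completes the 13 across.
R2C1 = 21 − 12 = 9 completes the 21 down.
R2C2 = 15 − 9 = 6 completes the 15 across.

7, 9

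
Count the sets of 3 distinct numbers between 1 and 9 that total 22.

2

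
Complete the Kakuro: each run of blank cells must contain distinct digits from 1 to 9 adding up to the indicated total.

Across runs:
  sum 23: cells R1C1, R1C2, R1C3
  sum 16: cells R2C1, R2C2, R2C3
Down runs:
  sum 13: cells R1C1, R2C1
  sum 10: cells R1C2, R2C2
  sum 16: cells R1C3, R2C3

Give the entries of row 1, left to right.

23 in 3 cells must be {6,8,9}; 16 in 2 cells must be {7,9}.
The 23 across and the 16 down share only 9, so R1C3 = 9.
R2C3 = 16 − 9 = 7 completes the 16 down.
Nothing is forced directly, so branch on R1C1, whose candidates are 6 or 8. If R1C1 = 6: that forces R1C2 = 8, after which R2C1 would have to be in {1,3,4,5,6,8} for the 16 across but in {7} for the 13 down — contradiction. So R1C1 = 8.
R1C2 = 23 − 17 = 6 completes the 23 across.
R2C1 = 13 − 8 = 5 completes the 13 down.
R2C2 = 16 − 12 = 4 completes the 16 across.

8 6 9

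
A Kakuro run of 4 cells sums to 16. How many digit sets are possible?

4 distinct digits from 1–9 sum between 10 and 30.

8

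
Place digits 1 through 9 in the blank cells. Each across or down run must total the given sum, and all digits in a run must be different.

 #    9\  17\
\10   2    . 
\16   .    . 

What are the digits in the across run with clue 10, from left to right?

16 in 2 cells must be {7,9}; 17 in 2 cells must be {8,9}.
R1C2 = 10 − 2 = 8 completes the 10 across.
R2C1 = 9 − 2 = 7 completes the 9 down.
R2C2 = 16 − 7 = 9 completes the 16 across.

2 8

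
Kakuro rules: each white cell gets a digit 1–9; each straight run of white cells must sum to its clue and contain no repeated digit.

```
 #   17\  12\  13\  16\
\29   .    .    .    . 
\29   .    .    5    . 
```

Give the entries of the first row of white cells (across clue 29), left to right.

9, 5, 8, 7

29 in 4 cells must be {5,7,8,9}; 17 in 2 cells must be {8,9}; 16 in 2 cells must be {7,9}.
R1C3 = 13 − 5 = 8 completes the 13 down.
R1C1 = 9: the only remaining digit allowed by both the 29 across and the 17 down.
R1C4 = 7: the only remaining digit allowed by both the 29 across and the 16 down.
R2C1 = 17 − 9 = 8 completes the 17 down.
R2C4 = 16 − 7 = 9 completes the 16 down.
R1C2 = 29 − 24 = 5 completes the 29 across.
R2C2 = 29 − 22 = 7 completes the 29 across.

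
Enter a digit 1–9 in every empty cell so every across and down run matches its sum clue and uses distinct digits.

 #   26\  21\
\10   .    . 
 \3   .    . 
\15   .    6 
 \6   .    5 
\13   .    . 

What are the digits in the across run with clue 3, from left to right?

2, 1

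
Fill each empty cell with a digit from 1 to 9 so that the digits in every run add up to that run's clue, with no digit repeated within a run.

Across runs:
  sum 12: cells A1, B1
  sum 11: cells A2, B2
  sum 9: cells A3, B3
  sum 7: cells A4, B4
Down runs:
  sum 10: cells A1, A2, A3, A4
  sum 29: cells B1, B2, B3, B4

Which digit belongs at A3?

10 in 4 cells must be {1,2,3,4}; 29 in 4 cells must be {5,7,8,9}.
Only 5 fits B4 under both its across sum 7 and down sum 29.
A4 = 7 − 5 = 2 completes the 7 across.
Nothing is forced directly, so branch on B3, whose candidates are 7 or 8. If B3 = 7: then A3 would have to be in {2} for the 9 across but in {1,3,4} for the 10 down — contradiction. So B3 = 8.
A3 = 9 − 8 = 1 completes the 9 across.

1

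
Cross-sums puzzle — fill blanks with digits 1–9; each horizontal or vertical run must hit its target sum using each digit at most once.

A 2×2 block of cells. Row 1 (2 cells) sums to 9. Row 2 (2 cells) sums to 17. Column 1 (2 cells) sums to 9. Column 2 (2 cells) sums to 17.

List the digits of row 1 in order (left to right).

1, 8

17 in 2 cells must be {8,9}.
The 9 across and the 17 down share only 8, so (1,2) = 8.
The 17 across and the 9 down share only 8, so (2,1) = 8.
(2,2) = 17 − 8 = 9 completes the 17 across.
(1,1) = 9 − 8 = 1 completes the 9 across.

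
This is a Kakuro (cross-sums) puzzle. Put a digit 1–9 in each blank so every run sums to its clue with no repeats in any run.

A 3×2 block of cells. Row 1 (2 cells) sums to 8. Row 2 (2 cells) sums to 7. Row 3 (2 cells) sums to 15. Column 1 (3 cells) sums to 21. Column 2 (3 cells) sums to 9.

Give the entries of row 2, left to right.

5 2

The 15 across and the 9 down share only 6, so (3,2) = 6.
(3,1) = 15 − 6 = 9 completes the 15 across.
Nothing is forced directly, so branch on (1,1), whose candidates are 5 or 7. If (1,1) = 5: then (1,2) would have to be in {3} for the 8 across but in {1,2} for the 9 down — contradiction. So (1,1) = 7.
(1,2) = 8 − 7 = 1 completes the 8 across.
(2,1) = 21 − 16 = 5 completes the 21 down.
(2,2) = 7 − 5 = 2 completes the 7 across.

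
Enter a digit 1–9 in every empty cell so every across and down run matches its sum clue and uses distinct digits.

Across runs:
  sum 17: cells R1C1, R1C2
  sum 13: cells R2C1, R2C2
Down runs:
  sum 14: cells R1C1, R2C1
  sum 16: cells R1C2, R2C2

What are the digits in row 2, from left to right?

17 in 2 cells must be {8,9}; 16 in 2 cells must be {7,9}.
The 17 across and the 16 down share only 9, so R1C2 = 9.
R2C2 = 16 − 9 = 7 completes the 16 down.
R1C1 = 17 − 9 = 8 completes the 17 across.
R2C1 = 13 − 7 = 6 completes the 13 across.

6, 7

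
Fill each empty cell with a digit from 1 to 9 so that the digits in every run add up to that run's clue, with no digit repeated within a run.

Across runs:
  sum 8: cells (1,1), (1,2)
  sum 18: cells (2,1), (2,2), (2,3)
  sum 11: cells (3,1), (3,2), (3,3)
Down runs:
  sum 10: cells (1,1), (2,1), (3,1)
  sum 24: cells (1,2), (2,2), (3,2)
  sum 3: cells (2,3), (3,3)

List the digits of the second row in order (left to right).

24 in 3 cells must be {7,8,9}; 3 in 2 cells must be {1,2}.
Only 7 fits (1,2) under both its across sum 8 and down sum 24.
Given what's placed, (3,2) must be 8 to fit the 11 across and 24 down.
(1,1) = 8 − 7 = 1 completes the 8 across.
(2,2) = 24 − 15 = 9 completes the 24 down.
(3,1) = 2: the only remaining digit allowed by both the 11 across and the 10 down.
(3,3) = 11 − 10 = 1 completes the 11 across.
(2,1) = 10 − 3 = 7 completes the 10 down.
(2,3) = 18 − 16 = 2 completes the 18 across.

7, 9, 2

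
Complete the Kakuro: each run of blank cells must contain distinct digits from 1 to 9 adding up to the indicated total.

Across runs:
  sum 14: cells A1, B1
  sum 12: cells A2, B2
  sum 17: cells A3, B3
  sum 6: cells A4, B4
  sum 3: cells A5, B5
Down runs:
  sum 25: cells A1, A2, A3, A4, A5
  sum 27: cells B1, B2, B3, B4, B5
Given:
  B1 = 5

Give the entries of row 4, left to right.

17 in 2 cells must be {8,9}; 3 in 2 cells must be {1,2}.
A1 = 14 − 5 = 9 completes the 14 across.
A3 = 8: the only remaining digit allowed by both the 17 across and the 25 down.
B3 = 17 − 8 = 9 completes the 17 across.
No cell is forced outright now. A5 can only be 1 or 2 (the digits allowed by both its 3 across and its 25 down). If A5 = 2: that forces A2 = 5, B2 = 7, A4 = 1, after which B4 would have to be in {5} for the 6 across but in {2,4} for the 27 down — contradiction. So A5 = 1.
B5 = 3 − 1 = 2 completes the 3 across.
Given what's placed, B4 must be 4 to fit the 6 across and 27 down.
B2 = 27 − 20 = 7 completes the 27 down.
A4 = 6 − 4 = 2 completes the 6 across.

2, 4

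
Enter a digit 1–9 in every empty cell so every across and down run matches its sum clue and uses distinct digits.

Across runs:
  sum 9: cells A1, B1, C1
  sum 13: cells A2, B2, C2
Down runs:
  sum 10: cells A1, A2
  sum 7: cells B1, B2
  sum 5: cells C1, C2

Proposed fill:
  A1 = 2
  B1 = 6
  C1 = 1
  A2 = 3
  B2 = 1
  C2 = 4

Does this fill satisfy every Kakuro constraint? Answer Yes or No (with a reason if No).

No — the across run A2–C2 sums to 8, not 13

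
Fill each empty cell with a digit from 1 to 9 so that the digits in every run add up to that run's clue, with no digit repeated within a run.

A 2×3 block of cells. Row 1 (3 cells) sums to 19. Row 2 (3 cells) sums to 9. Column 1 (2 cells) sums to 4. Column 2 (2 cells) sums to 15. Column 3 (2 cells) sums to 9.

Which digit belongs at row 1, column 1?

3

4 in 2 cells must be {1,3}.
The 19 across and the 4 down share only 3, so (1,1) = 3.
Given what's placed, (1,3) must be 7 to fit the 19 across and 9 down.
(2,1) = 4 − 3 = 1 completes the 4 down.
(2,2) = 6: the only remaining digit allowed by both the 9 across and the 15 down.
(2,3) = 9 − 7 = 2 completes the 9 across.
(1,2) = 19 − 10 = 9 completes the 19 across.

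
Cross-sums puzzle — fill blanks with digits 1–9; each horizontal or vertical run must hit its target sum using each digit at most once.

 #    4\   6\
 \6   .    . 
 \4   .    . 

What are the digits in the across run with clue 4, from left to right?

3, 1

4 in 2 cells must be {1,3}.
The 6 across and the 4 down share only 1, so R1C1 = 1.
R1C2 = 6 − 1 = 5 completes the 6 across.
R2C1 = 4 − 1 = 3 completes the 4 down.
R2C2 = 4 − 3 = 1 completes the 4 across.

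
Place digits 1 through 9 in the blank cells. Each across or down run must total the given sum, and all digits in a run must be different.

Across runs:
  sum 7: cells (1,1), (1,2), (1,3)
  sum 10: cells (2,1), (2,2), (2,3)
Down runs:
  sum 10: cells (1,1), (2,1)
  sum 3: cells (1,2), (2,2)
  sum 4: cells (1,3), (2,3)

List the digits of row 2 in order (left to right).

6 1 3

7 in 3 cells must be {1,2,4}; 3 in 2 cells must be {1,2}; 4 in 2 cells must be {1,3}.
The 7 across and the 4 down share only 1, so (1,3) = 1.
(2,3) = 4 − 1 = 3 completes the 4 down.
Given what's placed, (1,2) must be 2 to fit the 7 across and 3 down.
(2,2) = 3 − 2 = 1 completes the 3 down.
(1,1) = 7 − 3 = 4 completes the 7 across.
(2,1) = 10 − 4 = 6 completes the 10 across.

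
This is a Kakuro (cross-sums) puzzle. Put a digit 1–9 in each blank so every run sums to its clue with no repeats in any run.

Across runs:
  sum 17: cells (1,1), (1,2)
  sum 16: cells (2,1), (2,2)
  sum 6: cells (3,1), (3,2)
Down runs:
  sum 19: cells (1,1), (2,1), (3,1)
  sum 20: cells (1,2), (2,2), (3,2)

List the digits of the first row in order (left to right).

17 in 2 cells must be {8,9}; 16 in 2 cells must be {7,9}.
Nothing is forced directly, so branch on (3,2), whose candidates are 4 or 5. If (3,2) = 5: then (3,1) would have to be in {1} for the 6 across but in {2,3,4,5,6,7,8,9} for the 19 down — contradiction. So (3,2) = 4.
Given what's placed, (1,2) must be 9 to fit the 17 across and 20 down.
(2,2) = 20 − 13 = 7 completes the 20 down.
(3,1) = 6 − 4 = 2 completes the 6 across.
(1,1) = 17 − 9 = 8 completes the 17 across.
(2,1) = 16 − 7 = 9 completes the 16 across.

8, 9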